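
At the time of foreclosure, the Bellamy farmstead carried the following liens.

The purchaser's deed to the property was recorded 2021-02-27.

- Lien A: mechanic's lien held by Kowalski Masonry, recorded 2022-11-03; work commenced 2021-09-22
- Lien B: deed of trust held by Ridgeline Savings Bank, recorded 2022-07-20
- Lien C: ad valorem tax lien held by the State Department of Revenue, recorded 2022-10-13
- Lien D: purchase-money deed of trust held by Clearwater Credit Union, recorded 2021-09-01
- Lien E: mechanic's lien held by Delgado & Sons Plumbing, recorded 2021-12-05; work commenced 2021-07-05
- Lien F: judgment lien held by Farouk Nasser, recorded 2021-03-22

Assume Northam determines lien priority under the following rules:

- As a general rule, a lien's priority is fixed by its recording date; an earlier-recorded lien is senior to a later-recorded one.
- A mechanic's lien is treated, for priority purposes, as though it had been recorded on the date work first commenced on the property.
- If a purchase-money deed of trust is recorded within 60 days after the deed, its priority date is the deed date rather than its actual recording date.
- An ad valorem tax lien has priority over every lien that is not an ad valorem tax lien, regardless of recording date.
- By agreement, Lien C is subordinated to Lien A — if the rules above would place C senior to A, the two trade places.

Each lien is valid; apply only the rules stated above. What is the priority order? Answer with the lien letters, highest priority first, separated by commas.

A, F, E, D, C, B

Effective dates after the stated exceptions: A's effective date is 2021-09-22, when work began; D was recorded 186 days after the deed, outside the 60-day window, so it keeps its recording date; E is treated as recorded 2021-07-05, the work-commencement date.
C is an ad valorem tax lien and takes priority over every other lien.
Remaining liens by effective date: F (2021-03-22), E (2021-07-05), D (2021-09-01), A (2021-09-22), B (2022-07-20).
C would otherwise be senior to A, so under the subordination agreement C and A exchange positions.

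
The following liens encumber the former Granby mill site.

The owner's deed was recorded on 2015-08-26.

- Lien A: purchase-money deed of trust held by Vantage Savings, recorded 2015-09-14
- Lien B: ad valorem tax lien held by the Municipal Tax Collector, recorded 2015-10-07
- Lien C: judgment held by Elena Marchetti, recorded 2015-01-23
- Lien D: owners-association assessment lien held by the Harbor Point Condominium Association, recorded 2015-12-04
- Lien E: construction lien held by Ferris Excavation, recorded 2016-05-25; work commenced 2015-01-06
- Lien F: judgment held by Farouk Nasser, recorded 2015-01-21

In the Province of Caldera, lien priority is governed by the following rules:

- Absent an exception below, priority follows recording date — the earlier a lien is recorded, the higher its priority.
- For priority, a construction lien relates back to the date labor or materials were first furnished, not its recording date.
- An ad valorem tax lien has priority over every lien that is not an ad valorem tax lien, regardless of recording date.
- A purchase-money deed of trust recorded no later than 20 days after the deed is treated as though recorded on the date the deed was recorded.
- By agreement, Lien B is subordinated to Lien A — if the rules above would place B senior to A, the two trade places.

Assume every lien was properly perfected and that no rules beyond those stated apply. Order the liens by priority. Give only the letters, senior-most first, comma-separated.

Effective dates after the stated exceptions: A's effective date is the deed date, 2015-08-26; E is treated as recorded 2015-01-06, the work-commencement date.
B is an ad valorem tax lien, so it outranks all other liens regardless of date.
Remaining liens by effective date: E (2015-01-06), F (2015-01-21), C (2015-01-23), A (2015-08-26), D (2015-12-04).
B is senior to A before the subordination, so the two trade places.

A, E, F, C, B, D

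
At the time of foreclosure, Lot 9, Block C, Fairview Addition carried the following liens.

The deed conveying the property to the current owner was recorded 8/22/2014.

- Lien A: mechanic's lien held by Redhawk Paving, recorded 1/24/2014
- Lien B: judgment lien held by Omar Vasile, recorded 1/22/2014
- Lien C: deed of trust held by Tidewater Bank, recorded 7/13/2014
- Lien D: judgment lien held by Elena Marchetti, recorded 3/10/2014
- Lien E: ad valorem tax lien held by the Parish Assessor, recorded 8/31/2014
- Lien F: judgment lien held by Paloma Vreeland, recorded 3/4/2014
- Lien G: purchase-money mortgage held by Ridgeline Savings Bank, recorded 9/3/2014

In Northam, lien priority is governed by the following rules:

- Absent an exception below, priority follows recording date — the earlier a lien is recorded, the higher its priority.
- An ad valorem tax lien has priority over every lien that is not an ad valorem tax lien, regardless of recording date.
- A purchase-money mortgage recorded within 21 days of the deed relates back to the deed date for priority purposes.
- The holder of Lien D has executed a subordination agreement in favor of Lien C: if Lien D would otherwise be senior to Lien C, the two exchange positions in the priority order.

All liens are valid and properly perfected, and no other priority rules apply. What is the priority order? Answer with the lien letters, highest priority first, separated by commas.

E, B, A, F, C, D, G

First, effective dates: G's effective date is the deed date, 8/22/2014.
As an ad valorem tax lien, E is senior to every other lien.
Among the remaining liens, by effective date: B (1/22/2014), A (1/24/2014), F (3/4/2014), D (3/10/2014), C (7/13/2014), G (8/22/2014).
The subordination applies — D was senior to C — so D and C swap.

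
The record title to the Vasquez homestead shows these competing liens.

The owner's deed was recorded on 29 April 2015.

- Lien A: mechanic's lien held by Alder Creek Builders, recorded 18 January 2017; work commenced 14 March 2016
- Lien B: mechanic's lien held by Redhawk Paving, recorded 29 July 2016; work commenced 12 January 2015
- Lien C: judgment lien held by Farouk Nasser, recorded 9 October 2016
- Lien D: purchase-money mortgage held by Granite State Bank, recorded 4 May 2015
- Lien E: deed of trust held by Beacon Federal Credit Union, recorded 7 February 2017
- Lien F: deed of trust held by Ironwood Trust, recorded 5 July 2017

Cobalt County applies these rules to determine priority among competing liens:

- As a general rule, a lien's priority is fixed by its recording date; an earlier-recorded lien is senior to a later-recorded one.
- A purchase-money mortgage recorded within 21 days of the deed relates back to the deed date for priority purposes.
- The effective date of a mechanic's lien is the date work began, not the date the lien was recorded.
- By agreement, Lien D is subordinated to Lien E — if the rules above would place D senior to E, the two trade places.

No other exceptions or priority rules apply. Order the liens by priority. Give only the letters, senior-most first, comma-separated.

Adjusting effective dates: A is treated as recorded 14 March 2016, the work-commencement date; B is treated as recorded 12 January 2015, the work-commencement date; D relates back to the deed date 29 April 2015.
By effective date, earliest first: B (12 January 2015), D (29 April 2015), A (14 March 2016), C (9 October 2016), E (7 February 2017), F (5 July 2017).
Because D would otherwise rank above E, the subordination swaps them.

B, E, A, C, D, F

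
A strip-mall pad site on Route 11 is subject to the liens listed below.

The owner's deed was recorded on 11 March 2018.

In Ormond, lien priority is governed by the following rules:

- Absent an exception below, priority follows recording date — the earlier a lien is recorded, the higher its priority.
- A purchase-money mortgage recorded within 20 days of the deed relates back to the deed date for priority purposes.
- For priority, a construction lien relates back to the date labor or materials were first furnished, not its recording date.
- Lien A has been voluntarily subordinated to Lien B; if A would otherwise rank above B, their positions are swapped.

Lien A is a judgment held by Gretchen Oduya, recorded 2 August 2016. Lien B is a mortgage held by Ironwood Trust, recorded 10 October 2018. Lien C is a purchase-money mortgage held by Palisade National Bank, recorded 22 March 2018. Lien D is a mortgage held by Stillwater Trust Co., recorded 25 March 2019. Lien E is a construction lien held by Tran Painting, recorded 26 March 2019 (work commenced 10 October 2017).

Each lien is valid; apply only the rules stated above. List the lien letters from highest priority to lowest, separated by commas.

B, E, C, A, D

First, effective dates: C relates back to the deed date 11 March 2018; E is treated as recorded 10 October 2017, the work-commencement date.
Ordering by effective date: A (2 August 2016), E (10 October 2017), C (11 March 2018), B (10 October 2018), D (25 March 2019).
A would otherwise be senior to B, so under the subordination agreement A and B exchange positions.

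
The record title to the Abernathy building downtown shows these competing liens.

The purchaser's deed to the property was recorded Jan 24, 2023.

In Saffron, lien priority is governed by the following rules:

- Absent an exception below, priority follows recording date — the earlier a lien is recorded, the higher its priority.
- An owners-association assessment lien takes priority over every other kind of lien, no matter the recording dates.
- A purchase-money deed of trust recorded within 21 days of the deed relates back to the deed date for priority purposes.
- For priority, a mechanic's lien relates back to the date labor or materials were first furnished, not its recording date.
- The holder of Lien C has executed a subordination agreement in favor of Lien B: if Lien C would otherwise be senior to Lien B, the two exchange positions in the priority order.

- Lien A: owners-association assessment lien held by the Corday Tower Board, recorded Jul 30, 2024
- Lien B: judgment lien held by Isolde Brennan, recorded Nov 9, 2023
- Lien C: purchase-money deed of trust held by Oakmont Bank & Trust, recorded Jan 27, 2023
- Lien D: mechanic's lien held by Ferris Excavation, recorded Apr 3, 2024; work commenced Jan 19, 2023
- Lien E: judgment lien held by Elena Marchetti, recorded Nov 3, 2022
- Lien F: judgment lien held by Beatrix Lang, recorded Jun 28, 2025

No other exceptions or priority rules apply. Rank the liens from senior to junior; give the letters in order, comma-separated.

A, E, D, B, C, F

Effective dates after the stated exceptions: C was recorded within the 21-day window, so its effective date is the deed date Jan 24, 2023; D is treated as recorded Jan 19, 2023, the work-commencement date.
As an owners-association assessment lien, A is senior to every other lien.
Ordering the rest by effective date: E (Nov 3, 2022), D (Jan 19, 2023), C (Jan 24, 2023), B (Nov 9, 2023), F (Jun 28, 2025).
The subordination applies — C was senior to B — so C and B swap.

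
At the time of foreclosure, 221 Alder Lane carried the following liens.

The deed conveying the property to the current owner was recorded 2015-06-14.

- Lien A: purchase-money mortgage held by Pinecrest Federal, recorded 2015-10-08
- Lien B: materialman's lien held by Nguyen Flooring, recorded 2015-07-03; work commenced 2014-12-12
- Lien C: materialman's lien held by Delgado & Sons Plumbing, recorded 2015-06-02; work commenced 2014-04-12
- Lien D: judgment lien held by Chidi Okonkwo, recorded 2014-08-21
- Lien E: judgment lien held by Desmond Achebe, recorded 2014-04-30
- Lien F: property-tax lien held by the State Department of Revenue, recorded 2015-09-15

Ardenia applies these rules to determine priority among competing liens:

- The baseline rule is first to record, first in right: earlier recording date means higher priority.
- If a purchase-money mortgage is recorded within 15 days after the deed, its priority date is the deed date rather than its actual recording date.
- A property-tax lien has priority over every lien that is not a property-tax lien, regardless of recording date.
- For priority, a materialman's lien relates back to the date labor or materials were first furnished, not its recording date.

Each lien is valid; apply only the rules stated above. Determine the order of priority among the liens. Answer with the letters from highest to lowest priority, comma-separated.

F, C, E, D, B, A

Effective dates: A was recorded 116 days after the deed — beyond 15 days — so no relation-back applies; B relates back to 2014-12-12 (work commenced); C relates back to 2014-04-12 (work commenced).
F is a property-tax lien, so it outranks all other liens regardless of date.
Among the remaining liens, by effective date: C (2014-04-12), E (2014-04-30), D (2014-08-21), B (2014-12-12), A (2015-10-08).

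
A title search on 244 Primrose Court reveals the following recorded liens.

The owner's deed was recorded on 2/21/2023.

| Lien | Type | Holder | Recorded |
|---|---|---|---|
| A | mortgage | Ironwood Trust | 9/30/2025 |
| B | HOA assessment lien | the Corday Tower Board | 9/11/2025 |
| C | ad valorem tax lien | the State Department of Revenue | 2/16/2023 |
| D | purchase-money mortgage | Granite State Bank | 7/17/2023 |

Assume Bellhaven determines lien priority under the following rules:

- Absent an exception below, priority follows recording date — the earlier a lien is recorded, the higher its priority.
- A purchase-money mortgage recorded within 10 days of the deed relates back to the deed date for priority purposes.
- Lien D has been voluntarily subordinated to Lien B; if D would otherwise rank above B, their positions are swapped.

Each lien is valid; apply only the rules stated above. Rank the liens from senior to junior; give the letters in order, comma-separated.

C, B, D, A

Effective dates: D was recorded 146 days after the deed — beyond 10 days — so no relation-back applies.
Ordering by effective date: C (2/16/2023), D (7/17/2023), B (9/11/2025), A (9/30/2025).
Because D would otherwise rank above B, the subordination swaps them.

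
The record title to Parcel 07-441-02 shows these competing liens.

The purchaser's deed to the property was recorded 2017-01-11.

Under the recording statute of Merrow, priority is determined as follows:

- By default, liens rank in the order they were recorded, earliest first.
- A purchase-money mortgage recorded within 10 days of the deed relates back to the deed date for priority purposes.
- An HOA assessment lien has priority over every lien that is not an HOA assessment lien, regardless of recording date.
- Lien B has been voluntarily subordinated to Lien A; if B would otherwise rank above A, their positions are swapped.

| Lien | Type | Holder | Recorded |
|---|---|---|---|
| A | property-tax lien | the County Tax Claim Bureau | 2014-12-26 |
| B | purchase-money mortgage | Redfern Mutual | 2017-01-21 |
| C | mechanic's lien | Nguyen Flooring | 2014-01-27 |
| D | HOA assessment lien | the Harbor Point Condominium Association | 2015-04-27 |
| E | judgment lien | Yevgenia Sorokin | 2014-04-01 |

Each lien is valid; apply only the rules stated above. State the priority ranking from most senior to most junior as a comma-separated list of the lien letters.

Effective dates after the stated exceptions: B's effective date is the deed date, 2017-01-11.
D is an HOA assessment lien and takes priority over every other lien.
Remaining liens by effective date: C (2014-01-27), E (2014-04-01), A (2014-12-26), B (2017-01-11).
Since B is not senior to A, the subordination leaves the order unchanged.

D, C, E, A, B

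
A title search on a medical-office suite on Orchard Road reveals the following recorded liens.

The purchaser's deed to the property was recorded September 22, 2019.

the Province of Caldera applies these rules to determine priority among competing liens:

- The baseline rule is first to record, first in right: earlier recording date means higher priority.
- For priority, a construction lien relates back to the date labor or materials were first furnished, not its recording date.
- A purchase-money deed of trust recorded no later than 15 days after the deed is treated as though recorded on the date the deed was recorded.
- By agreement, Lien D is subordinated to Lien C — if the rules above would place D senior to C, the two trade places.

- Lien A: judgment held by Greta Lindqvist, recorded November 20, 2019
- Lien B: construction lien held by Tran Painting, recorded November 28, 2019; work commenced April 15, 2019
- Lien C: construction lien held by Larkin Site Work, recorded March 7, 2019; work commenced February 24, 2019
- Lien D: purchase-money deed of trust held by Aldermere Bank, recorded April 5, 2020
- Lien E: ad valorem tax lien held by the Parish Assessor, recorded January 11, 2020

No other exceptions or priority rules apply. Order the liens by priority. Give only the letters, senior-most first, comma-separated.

C, B, A, E, D

Effective dates: B relates back to April 15, 2019 (work commenced); C relates back to February 24, 2019 (work commenced); D was recorded 196 days after the deed — beyond 15 days — so no relation-back applies.
By effective date: C (February 24, 2019), B (April 15, 2019), A (November 20, 2019), E (January 11, 2020), D (April 5, 2020).
D already ranks below C; the subordination has no effect.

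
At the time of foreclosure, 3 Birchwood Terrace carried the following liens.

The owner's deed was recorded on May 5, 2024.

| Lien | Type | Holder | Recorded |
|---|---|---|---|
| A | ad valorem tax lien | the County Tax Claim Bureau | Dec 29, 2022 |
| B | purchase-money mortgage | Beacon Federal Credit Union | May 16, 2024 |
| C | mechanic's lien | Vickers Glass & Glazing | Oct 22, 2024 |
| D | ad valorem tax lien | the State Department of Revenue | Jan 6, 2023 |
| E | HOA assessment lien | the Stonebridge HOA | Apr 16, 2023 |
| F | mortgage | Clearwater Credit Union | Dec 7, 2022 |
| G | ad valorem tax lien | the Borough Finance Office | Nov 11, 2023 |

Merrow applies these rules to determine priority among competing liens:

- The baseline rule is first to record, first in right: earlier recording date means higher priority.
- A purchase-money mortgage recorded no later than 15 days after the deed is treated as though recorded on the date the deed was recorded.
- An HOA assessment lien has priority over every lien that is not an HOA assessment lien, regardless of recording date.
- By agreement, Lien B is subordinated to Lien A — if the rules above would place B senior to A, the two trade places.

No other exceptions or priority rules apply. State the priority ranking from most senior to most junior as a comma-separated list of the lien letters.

E, F, A, D, G, B, C

Effective dates: B relates back to the deed date May 5, 2024.
E is an HOA assessment lien and takes priority over every other lien.
Ordering the rest by effective date: F (Dec 7, 2022), A (Dec 29, 2022), D (Jan 6, 2023), G (Nov 11, 2023), B (May 5, 2024), C (Oct 22, 2024).
B already ranks below A; the subordination has no effect.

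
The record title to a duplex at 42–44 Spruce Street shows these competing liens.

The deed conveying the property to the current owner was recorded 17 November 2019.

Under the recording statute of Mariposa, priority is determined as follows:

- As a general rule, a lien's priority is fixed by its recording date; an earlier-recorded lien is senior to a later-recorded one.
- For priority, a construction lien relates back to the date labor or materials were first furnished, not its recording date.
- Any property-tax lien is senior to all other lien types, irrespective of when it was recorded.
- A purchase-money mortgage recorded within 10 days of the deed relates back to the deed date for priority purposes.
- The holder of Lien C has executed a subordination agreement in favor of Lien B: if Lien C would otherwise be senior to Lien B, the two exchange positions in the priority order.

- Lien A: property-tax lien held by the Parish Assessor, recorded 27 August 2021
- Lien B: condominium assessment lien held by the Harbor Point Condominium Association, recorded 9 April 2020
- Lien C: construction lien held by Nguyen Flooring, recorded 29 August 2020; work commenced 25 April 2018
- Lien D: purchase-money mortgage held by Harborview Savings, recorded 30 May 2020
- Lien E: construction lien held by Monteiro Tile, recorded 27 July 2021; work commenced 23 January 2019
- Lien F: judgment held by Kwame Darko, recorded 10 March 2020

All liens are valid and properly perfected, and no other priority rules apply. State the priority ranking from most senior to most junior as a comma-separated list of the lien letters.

Effective dates after the stated exceptions: C's effective date is 25 April 2018, when work began; D missed the 10-day window (195 days after the deed), so its recording date stands; E is treated as recorded 23 January 2019, the work-commencement date.
A, as a property-tax lien, has superpriority and ranks first.
Remaining liens by effective date: C (25 April 2018), E (23 January 2019), F (10 March 2020), B (9 April 2020), D (30 May 2020).
The subordination applies — C was senior to B — so C and B swap.

A, B, E, F, C, D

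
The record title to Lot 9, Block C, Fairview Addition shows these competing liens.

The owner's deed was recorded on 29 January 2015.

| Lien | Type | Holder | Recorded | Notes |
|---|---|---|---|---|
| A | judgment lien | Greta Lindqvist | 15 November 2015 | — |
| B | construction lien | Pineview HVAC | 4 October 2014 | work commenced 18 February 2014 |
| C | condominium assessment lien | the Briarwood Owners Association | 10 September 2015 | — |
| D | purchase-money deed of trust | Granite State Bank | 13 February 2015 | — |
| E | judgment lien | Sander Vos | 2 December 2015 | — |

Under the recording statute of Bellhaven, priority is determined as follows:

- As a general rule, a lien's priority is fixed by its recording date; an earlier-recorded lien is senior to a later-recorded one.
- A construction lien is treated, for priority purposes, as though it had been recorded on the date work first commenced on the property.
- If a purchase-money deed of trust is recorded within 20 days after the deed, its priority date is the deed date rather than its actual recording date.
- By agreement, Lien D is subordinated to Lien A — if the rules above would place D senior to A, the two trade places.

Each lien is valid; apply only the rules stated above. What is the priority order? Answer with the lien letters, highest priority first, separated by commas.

B, A, C, D, E

Adjusting effective dates: B relates back to 18 February 2014 (work commenced); D's effective date is the deed date, 29 January 2015.
By effective date: B (18 February 2014), D (29 January 2015), C (10 September 2015), A (15 November 2015), E (2 December 2015).
D would otherwise be senior to A, so under the subordination agreement D and A exchange positions.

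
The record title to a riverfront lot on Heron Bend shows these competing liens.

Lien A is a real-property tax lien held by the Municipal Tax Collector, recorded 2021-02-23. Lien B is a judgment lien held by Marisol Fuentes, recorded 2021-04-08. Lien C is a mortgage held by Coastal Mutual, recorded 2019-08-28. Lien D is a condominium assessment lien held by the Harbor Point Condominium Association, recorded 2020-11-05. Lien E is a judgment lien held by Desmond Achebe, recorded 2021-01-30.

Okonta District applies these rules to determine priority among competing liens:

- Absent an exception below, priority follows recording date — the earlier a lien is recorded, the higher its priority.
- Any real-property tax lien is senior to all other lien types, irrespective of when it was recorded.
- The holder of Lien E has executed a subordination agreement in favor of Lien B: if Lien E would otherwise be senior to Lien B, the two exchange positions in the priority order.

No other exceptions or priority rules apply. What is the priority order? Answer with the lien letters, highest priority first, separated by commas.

A, C, D, B, E

A, as a real-property tax lien, has superpriority and ranks first.
Remaining liens by effective date: C (2019-08-28), D (2020-11-05), E (2021-01-30), B (2021-04-08).
E is senior to B before the subordination, so the two trade places.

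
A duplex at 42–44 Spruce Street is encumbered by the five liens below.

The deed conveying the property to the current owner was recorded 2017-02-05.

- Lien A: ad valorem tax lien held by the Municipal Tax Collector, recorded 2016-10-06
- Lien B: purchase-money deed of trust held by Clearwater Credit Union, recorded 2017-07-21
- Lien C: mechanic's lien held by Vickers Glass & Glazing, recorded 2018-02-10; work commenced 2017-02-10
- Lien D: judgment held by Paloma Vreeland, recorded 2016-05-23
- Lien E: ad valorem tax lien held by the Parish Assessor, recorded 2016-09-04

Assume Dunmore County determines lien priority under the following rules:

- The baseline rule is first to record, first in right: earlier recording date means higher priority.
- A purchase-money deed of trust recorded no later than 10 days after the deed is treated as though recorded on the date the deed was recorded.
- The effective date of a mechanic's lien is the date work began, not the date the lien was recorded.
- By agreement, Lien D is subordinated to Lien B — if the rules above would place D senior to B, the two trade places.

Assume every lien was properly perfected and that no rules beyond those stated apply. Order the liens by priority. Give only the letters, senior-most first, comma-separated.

B, E, A, C, D

Effective dates: B was recorded 166 days after the deed — beyond 10 days — so no relation-back applies; C's effective date is 2017-02-10, when work began.
By effective date: D (2016-05-23), E (2016-09-04), A (2016-10-06), C (2017-02-10), B (2017-07-21).
D is senior to B before the subordination, so the two trade places.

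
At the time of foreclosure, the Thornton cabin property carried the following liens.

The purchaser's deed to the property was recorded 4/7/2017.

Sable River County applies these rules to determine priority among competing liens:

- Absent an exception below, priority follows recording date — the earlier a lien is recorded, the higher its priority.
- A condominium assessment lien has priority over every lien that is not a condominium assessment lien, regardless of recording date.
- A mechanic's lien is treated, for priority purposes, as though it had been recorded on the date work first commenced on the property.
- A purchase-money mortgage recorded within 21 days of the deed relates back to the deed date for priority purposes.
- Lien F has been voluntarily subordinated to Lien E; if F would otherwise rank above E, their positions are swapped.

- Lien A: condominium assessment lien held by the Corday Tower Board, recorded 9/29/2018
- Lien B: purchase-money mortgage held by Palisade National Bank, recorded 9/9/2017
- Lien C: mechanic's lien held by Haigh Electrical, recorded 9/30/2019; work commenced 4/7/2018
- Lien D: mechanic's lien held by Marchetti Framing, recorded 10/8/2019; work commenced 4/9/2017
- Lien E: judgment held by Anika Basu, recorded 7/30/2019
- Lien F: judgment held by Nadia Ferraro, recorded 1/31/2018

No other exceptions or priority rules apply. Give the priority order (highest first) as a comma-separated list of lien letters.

Adjusting effective dates: B was recorded 155 days after the deed — beyond 21 days — so no relation-back applies; C is treated as recorded 4/7/2018, the work-commencement date; D is treated as recorded 4/9/2017, the work-commencement date.
A is a condominium assessment lien, so it outranks all other liens regardless of date.
Ordering the rest by effective date: D (4/9/2017), B (9/9/2017), F (1/31/2018), C (4/7/2018), E (7/30/2019).
F would otherwise be senior to E, so under the subordination agreement F and E exchange positions.

A, D, B, E, C, F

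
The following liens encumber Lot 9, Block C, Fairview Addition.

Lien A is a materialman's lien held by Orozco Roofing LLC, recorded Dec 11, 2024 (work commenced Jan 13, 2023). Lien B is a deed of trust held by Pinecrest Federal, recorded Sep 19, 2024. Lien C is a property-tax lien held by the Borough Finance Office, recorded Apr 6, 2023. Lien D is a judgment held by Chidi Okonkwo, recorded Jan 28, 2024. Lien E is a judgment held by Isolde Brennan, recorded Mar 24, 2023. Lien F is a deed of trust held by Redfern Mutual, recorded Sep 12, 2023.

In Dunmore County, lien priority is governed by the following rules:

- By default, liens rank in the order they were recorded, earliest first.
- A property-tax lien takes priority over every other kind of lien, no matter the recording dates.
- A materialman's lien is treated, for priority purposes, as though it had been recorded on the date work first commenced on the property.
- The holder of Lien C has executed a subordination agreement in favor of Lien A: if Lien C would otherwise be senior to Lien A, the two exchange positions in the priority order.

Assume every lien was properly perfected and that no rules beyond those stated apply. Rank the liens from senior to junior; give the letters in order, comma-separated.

Effective dates after the stated exceptions: A relates back to Jan 13, 2023 (work commenced).
C is a property-tax lien and takes priority over every other lien.
Among the remaining liens, by effective date: A (Jan 13, 2023), E (Mar 24, 2023), F (Sep 12, 2023), D (Jan 28, 2024), B (Sep 19, 2024).
C is senior to A before the subordination, so the two trade places.

A, C, E, F, D, B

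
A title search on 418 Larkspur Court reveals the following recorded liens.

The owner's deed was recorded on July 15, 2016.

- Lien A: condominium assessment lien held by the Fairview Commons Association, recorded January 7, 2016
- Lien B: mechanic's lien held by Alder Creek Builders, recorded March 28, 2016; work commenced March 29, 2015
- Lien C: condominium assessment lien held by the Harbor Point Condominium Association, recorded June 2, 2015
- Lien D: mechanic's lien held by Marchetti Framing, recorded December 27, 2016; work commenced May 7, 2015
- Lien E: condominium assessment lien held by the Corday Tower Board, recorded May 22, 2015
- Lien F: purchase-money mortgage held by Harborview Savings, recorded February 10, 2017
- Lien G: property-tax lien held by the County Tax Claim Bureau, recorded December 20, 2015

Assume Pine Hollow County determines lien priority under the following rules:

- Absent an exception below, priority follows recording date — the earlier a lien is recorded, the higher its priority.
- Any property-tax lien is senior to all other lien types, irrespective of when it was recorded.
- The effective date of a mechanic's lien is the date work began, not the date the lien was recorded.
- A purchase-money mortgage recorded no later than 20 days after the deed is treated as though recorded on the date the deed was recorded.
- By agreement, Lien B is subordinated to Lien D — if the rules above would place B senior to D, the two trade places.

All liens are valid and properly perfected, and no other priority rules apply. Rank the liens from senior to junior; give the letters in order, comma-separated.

Effective dates: B relates back to March 29, 2015 (work commenced); D's effective date is May 7, 2015, when work began; F was recorded 210 days after the deed, outside the 20-day window, so it keeps its recording date.
G is a property-tax lien and takes priority over every other lien.
The other liens, earliest effective date first: B (March 29, 2015), D (May 7, 2015), E (May 22, 2015), C (June 2, 2015), A (January 7, 2016), F (February 10, 2017).
B would otherwise be senior to D, so under the subordination agreement B and D exchange positions.

G, D, B, E, C, A, F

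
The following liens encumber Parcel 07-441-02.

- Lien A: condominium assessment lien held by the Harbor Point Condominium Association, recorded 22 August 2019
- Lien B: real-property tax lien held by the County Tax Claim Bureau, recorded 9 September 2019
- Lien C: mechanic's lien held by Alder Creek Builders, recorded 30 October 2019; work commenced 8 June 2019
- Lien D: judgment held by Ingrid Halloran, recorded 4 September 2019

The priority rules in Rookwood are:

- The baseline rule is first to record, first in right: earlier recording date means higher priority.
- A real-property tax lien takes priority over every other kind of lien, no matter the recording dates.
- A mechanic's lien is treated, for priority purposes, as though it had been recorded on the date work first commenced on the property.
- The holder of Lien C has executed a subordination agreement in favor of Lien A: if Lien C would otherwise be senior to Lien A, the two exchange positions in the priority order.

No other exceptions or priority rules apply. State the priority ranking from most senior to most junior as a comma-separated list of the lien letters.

Effective dates after the stated exceptions: C relates back to 8 June 2019 (work commenced).
B is a real-property tax lien and takes priority over every other lien.
Remaining liens by effective date: C (8 June 2019), A (22 August 2019), D (4 September 2019).
C would otherwise be senior to A, so under the subordination agreement C and A exchange positions.

B, A, C, D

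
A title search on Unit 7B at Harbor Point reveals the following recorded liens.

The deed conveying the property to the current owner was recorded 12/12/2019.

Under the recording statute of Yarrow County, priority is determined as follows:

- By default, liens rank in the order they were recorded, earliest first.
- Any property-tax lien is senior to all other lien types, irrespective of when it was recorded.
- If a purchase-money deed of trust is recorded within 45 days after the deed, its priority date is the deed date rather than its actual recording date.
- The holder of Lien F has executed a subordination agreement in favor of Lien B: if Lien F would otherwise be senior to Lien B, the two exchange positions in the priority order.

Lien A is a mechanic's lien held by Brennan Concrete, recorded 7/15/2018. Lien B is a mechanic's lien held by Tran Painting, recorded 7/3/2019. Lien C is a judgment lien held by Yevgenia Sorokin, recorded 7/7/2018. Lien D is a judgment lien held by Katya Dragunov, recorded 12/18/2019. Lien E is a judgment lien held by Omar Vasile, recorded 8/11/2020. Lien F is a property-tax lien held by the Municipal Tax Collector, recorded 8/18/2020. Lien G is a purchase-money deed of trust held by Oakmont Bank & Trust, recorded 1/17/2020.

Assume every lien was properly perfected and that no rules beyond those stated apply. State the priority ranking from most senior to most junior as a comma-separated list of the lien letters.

B, C, A, F, G, D, E

First, effective dates: G relates back to the deed date 12/12/2019.
As a property-tax lien, F is senior to every other lien.
The other liens, earliest effective date first: C (7/7/2018), A (7/15/2018), B (7/3/2019), G (12/12/2019), D (12/18/2019), E (8/11/2020).
The subordination applies — F was senior to B — so F and B swap.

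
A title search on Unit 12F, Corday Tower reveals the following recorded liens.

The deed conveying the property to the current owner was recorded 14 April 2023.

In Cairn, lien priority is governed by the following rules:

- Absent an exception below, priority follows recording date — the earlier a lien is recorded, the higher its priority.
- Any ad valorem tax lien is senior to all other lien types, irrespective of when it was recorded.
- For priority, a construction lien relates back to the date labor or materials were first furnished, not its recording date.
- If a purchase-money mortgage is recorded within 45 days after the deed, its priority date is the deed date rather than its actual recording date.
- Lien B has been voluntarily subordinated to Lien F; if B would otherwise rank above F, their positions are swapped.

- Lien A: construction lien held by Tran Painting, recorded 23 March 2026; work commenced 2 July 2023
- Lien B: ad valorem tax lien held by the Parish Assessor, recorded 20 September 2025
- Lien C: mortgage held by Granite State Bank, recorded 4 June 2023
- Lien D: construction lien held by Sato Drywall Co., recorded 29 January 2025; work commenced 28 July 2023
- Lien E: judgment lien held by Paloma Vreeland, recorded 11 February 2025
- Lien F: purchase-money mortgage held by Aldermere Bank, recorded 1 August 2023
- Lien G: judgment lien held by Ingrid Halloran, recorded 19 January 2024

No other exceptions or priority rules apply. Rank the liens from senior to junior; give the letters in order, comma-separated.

Adjusting effective dates: A relates back to 2 July 2023 (work commenced); D's effective date is 28 July 2023, when work began; F was recorded 109 days after the deed, outside the 45-day window, so it keeps its recording date.
As an ad valorem tax lien, B is senior to every other lien.
Remaining liens by effective date: C (4 June 2023), A (2 July 2023), D (28 July 2023), F (1 August 2023), G (19 January 2024), E (11 February 2025).
B would otherwise be senior to F, so under the subordination agreement B and F exchange positions.

F, C, A, D, B, G, E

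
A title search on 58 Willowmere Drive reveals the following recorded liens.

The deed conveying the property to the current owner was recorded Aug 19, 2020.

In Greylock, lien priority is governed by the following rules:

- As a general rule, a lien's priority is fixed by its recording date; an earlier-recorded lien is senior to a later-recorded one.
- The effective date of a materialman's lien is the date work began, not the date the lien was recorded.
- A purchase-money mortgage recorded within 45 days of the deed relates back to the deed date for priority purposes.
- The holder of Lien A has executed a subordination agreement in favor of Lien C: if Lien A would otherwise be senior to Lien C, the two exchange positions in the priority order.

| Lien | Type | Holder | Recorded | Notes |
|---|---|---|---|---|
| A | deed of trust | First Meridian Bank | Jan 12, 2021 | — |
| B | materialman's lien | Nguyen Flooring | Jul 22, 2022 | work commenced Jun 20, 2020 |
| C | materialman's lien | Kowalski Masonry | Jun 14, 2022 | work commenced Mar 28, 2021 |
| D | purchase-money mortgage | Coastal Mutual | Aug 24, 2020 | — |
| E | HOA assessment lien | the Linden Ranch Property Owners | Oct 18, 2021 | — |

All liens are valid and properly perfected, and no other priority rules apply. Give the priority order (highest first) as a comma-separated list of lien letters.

First, effective dates: B relates back to Jun 20, 2020 (work commenced); C's effective date is Mar 28, 2021, when work began; D relates back to the deed date Aug 19, 2020.
Sorted by effective date: B (Jun 20, 2020), D (Aug 19, 2020), A (Jan 12, 2021), C (Mar 28, 2021), E (Oct 18, 2021).
The subordination applies — A was senior to C — so A and C swap.

B, D, C, A, E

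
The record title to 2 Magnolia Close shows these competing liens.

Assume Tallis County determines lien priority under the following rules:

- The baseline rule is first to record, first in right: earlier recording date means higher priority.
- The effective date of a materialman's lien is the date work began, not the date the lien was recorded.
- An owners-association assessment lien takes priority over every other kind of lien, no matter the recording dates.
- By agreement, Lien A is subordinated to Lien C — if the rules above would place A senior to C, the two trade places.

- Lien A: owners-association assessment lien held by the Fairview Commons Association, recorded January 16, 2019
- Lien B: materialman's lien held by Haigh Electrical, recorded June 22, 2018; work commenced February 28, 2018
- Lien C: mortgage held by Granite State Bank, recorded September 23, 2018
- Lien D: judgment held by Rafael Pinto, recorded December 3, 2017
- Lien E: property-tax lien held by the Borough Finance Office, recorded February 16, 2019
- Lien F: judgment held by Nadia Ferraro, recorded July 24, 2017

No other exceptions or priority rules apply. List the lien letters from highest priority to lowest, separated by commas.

Effective dates after the stated exceptions: B relates back to February 28, 2018 (work commenced).
A, as an owners-association assessment lien, has superpriority and ranks first.
Ordering the rest by effective date: F (July 24, 2017), D (December 3, 2017), B (February 28, 2018), C (September 23, 2018), E (February 16, 2019).
The subordination applies — A was senior to C — so A and C swap.

C, F, D, B, A, E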